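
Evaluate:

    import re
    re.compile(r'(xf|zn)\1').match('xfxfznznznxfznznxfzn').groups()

`\1` has to match the exact text group 1 already captured.
`re.match` won't scan ahead — the pattern has to work from the very first character.
The match spans [0:4] → 'xfxf'.
Captured: group 1 = 'xf'.

('xf',)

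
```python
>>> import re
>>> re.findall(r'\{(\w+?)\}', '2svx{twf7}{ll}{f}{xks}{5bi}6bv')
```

With a single group, `findall` returns only what that group captured — 5 items.

['twf7', 'll', 'f', 'xks', '5bi']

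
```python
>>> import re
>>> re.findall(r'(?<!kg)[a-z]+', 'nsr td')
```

['nsr', 'td']

The negative lookahead/lookbehind blocks any match where the forbidden context is present.
Scanning left to right: at [0:3] → 'nsr'; at [4:6] → 'td'.
No capturing groups, so `findall` returns the 2 full match strings.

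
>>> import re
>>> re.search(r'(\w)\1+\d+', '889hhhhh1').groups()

The backreference `\1` re-matches whatever the first group consumed, character for character.
`re.search` tries every starting position until one works.
The match spans [0:3] → '889'.
Captured: group 1 = '8'.

('8',)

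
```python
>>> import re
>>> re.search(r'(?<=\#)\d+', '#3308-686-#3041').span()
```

Because the assertion is zero-width, the text it checks is not consumed and won't appear in the result.
The match spans [1:5] → '3308'.

(1, 5)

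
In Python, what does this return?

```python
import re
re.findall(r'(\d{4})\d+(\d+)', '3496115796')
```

[('3496', '6')]

The pattern matches exactly 4 of a digit (captured); then one or more of a digit; then one or more of a digit (captured).
2 groups means the one result is a tuple of 2 captured strings — 1 here.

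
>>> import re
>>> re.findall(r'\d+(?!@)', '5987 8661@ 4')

['5987', '866', '4']

The negative lookahead/lookbehind blocks any match where the forbidden context is present.
`findall` yields the raw match text (3 of them) because the pattern has no groups.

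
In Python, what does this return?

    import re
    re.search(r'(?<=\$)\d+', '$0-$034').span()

(1, 2)

Lookahead/lookbehind check context without consuming it, so the matched span excludes the asserted characters.
`search` walks the string left to right and returns the first match it finds.
The match spans [1:2] → '0'.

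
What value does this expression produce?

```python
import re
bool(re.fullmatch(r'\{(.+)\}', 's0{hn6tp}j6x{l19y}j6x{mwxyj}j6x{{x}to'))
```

For `fullmatch`, every character of the input must be accounted for by the pattern.
Here the string isn't matched end-to-end, so the call returns None, and `bool(None)` is False.

False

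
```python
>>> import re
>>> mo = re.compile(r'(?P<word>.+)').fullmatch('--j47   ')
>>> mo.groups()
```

This matches one or more of any character (captured as 'word').
`re.fullmatch` is like wrapping the pattern in `^…$` (in single-line mode).
The match spans [0:8] → '--j47   '.
Captured: group 1 = '--j47   '.

('--j47   ',)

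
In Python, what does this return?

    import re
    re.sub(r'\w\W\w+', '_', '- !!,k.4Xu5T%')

'- !!,_%'

This matches a word character, then a non-word character; then one or more of a word character.
Matches: at [5:12] → 'k.4Xu5T'.
`sub` substitutes '_' at each match site.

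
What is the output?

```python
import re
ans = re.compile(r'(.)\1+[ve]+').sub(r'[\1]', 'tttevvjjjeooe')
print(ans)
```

[t][j][o]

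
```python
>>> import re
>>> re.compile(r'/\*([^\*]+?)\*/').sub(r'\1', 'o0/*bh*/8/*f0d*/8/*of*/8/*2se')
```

'o0bh8f0d8of8/*2se'

Matches: at [2:8] → '/*bh*/'; at [9:16] → '/*f0d*/'; at [17:23] → '/*of*/'.
`\1` in the replacement pulls in group 1's text for each match.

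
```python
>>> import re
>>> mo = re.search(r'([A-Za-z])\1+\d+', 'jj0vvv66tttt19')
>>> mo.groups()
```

('j',)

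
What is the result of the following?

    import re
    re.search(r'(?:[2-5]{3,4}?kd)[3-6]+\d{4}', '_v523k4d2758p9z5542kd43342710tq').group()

The pattern matches 3 to 4 of a character in [2-5] (lazy), then the literal 'kd' (non-capturing group); then one or more of a character in [3-6], then exactly 4 of a digit.
`re.search` tries every starting position until one works.
The match spans [15:29] → '5542kd43342710'.

'5542kd43342710'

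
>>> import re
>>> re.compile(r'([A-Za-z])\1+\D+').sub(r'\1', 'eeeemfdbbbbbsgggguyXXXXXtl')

'e'

The backreference `\1` re-matches whatever the first group consumed, character for character.
`\1` in the replacement pulls in group 1's text for each match.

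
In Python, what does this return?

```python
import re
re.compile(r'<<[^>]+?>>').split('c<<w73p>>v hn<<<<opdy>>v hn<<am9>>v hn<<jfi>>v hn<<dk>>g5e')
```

Each match becomes a cut point; 6 segments remain.

['c', 'v hn', 'v hn', 'v hn', 'v hn', 'g5e']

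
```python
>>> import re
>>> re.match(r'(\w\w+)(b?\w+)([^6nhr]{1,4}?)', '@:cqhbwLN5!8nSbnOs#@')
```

This matches a word character, then one or more of a word character (captured); then optionally a literal 'b', then one or more of a word character (captured); then 1 to 4 of any character except [6nhr] (lazy) (captured).
`match` is anchored at position 0; if the pattern doesn't fit there, it returns None.
Here the string doesn't start with a match, so the call returns None.

None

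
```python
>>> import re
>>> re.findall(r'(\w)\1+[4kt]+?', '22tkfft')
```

['2', 'f']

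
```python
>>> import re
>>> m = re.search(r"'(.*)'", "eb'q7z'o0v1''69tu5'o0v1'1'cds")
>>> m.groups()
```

("q7z'o0v1''69tu5'o0v1'1",)

`re.search` scans for the first position where the pattern succeeds.
The match spans [2:26] → "'q7z'o0v1''69tu5'o0v1'1'".
Captured: group 1 = "q7z'o0v1''69tu5'o0v1'1".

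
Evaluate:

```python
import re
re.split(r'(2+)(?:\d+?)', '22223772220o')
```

Pattern: one or more of a literal '2' (captured); then one or more of a digit (lazy) (non-capturing group).
`re.split` interleaves the captured-group text with the surrounding fragments.

['', '2222', '77', '222', 'o']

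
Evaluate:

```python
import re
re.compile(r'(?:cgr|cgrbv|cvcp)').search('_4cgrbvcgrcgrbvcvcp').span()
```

(2, 5)

Alternation isn't longest-match — the leftmost alternative that fits at this position is chosen.
`re.search` tries every starting position until one works.
The match spans [2:5] → 'cgr'.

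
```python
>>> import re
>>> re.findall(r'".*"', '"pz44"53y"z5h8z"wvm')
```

['"pz44"53y"z5h8z"']

Scanning left to right: at [0:16] → '"pz44"53y"z5h8z"'.
Since nothing is captured, `findall` lists the 1 matched substring directly.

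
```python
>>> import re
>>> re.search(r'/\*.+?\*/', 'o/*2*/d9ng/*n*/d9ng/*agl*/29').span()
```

(1, 6)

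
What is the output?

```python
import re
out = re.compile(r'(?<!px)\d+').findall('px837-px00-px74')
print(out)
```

['37', '0', '4']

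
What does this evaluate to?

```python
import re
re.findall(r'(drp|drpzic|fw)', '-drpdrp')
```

Matches: at [1:4] match 'drp', group 1 = 'drp'; at [4:7] match 'drp', group 1 = 'drp'.
`findall` collects group 1 from each match (2 total).

['drp', 'drp']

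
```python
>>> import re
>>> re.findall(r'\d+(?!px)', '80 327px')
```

['80', '32']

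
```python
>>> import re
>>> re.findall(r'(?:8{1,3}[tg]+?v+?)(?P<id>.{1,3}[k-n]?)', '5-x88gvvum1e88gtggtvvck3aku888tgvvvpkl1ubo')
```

['vum', 'vck', 'vvpk']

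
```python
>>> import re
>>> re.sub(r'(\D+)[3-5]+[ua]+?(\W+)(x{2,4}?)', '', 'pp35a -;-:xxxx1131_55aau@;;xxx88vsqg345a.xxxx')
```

'xx1131x88xx'

This matches one or more of a non-digit (captured); then one or more of a character in [3-5]; then one or more of one of [ua] (lazy); then one or more of a non-word character (captured); then 2 to 4 of a literal 'x' (lazy) (captured).
Each match is replaced by ''.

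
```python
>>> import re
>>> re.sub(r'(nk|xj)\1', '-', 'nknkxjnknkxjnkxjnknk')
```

'-xj-xjnkxj-'

`\1` is not a pattern — it's the concrete string captured by group 1, re-applied verbatim.
Matches: at [0:4] → 'nknk'; at [6:10] → 'nknk'; at [16:20] → 'nknk'.
Each match is replaced by '-'.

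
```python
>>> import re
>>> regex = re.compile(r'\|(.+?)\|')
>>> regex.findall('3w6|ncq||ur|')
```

['ncq', 'ur']

Walking the string: at [3:8] match '|ncq|', group 1 = 'ncq'; at [8:12] match '|ur|', group 1 = 'ur'.
One capturing group, so `findall` returns just the captured substring from each match — 2 in all.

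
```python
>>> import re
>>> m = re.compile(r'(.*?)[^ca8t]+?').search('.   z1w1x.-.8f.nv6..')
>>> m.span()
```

(0, 1)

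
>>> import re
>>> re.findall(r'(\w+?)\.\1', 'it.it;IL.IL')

['it', 'IL']

`\1` has to match the exact text group 1 already captured.
Matches: at [0:5] match 'it.it', group 1 = 'it'; at [6:11] match 'IL.IL', group 1 = 'IL'.
Because there's exactly one group, `findall` drops the full match and keeps group 1 from each hit.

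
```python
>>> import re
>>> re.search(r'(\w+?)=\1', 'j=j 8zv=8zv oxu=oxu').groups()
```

The match spans [0:3] → 'j=j'.
Captured: group 1 = 'j'.

('j',)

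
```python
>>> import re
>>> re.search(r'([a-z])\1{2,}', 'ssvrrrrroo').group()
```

`\1` is not a pattern — it's the concrete string captured by group 1, re-applied verbatim.
`search` walks the string left to right and returns the first match it finds.
The match spans [3:8] → 'rrrrr'.
Captured: group 1 = 'r'.

'rrrrr'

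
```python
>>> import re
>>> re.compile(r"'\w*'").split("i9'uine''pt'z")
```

`split` removes every match and returns the 3 fragments in between.

['i9', '', 'z']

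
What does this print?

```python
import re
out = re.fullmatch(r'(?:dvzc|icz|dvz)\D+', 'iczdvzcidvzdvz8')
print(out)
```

For `fullmatch`, every character of the input must be accounted for by the pattern.
Here the string isn't matched end-to-end, so the call returns None.

None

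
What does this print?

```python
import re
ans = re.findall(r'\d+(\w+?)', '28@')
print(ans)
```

['8']

The pattern matches one or more of a digit; then one or more of a word character (lazy) (captured).
Scanning left to right: at [0:2] match '28', group 1 = '8'.
`findall` collects group 1 from the one match (1 total).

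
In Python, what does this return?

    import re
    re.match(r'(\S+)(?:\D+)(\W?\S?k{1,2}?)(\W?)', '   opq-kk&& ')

With `match`, the pattern is implicitly anchored at the beginning.
Here the pattern fails at index 0, so the call returns None.

None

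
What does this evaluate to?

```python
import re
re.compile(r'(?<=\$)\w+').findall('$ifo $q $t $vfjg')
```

['ifo', 'q', 't', 'vfjg']

The `(?=…)`/`(?<=…)` assertion just peeks at neighbouring text; it doesn't advance the match position.
Matches: at [1:4] → 'ifo'; at [6:7] → 'q'; at [9:10] → 't'; at [12:16] → 'vfjg'.
`findall` yields the raw match text (4 of them) because the pattern has no groups.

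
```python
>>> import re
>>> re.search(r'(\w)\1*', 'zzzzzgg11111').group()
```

'zzzzz'

`\1` is not a pattern — it's the concrete string captured by group 1, re-applied verbatim.
The match spans [0:5] → 'zzzzz'.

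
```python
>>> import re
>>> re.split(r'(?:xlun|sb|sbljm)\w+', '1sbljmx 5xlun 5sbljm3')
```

['1', ' 5xlun 5', '']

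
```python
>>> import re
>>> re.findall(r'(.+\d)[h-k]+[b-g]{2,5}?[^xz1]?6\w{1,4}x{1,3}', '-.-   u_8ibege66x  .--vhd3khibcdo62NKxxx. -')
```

['-.-   u_8ibege66x  .--vhd3']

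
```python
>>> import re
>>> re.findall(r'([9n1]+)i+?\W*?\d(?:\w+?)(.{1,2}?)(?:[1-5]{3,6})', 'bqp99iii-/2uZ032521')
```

[('99', 'Z0')]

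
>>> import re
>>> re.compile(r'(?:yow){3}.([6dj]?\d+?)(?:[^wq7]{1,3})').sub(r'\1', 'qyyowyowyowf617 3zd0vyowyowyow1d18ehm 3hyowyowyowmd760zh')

'qy617d0vd1m 3hd7h'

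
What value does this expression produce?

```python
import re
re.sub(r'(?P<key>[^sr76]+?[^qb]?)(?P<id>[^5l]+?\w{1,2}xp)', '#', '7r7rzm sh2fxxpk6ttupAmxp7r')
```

A `+?`/`*?`/`{m,n}?` starts at its minimum and grows only as far as needed for what follows to match.
Every occurrence is swapped for '#'.

'7r7r##7r'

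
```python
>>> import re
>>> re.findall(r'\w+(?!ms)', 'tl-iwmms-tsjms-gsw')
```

Because the assertion is negative and zero-width, positions next to the forbidden text are skipped.
Scanning left to right: at [0:2] → 'tl'; at [3:8] → 'iwmms'; at [9:14] → 'tsjms'; at [15:18] → 'gsw'.
Since nothing is captured, `findall` lists the 4 matched substrings directly.

['tl', 'iwmms', 'tsjms', 'gsw']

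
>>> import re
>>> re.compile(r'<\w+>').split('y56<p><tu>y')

['y56', '', 'y']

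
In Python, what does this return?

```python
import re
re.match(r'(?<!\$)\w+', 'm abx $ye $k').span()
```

The negative lookahead/lookbehind blocks any match where the forbidden context is present.
`re.match` won't scan ahead — the pattern has to work from the very first character.
The match spans [0:1] → 'm'.

(0, 1)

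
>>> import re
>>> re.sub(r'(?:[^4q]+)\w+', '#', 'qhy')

Pattern: one or more of any character except [4q] (non-capturing group); then one or more of a word character.
Matches: at [1:3] → 'hy'.
Each match is replaced by '#'.

'q#'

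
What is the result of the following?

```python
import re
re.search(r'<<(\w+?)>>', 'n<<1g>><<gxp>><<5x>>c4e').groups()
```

('1g',)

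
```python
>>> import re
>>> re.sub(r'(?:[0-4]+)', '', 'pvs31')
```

'pvs'

This matches one or more of a character in [0-4] (non-capturing group).
Matches: at [3:5] → '31'.
Each match is replaced by ''.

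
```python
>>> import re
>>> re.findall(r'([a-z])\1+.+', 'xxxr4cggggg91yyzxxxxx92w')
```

['x']

A backreference is literal: `\1` must see the identical characters the first group matched.
Walking the string: at [0:24] match 'xxxr4cggggg91yyzxxxxx92w', group 1 = 'x'.
Because there's exactly one group, `findall` drops the full match and keeps group 1 from the one hit.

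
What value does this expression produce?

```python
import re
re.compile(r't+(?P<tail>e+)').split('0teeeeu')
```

This matches one or more of a literal 't'; then one or more of a literal 'e' (captured as 'tail').
Matches to split on: at [1:6] → 'teeee'.
Because the pattern has a capturing group, `split` also inserts each captured text between the pieces.

['0', 'eeee', 'u']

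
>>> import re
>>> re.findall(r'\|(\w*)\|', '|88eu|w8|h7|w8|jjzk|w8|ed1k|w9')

Matches: at [0:6] match '|88eu|', group 1 = '88eu'; at [8:12] match '|h7|', group 1 = 'h7'; at [14:20] match '|jjzk|', group 1 = 'jjzk'; at [22:28] match '|ed1k|', group 1 = 'ed1k'.
One capturing group, so `findall` returns just the captured substring from each match — 4 in all.

['88eu', 'h7', 'jjzk', 'ed1k']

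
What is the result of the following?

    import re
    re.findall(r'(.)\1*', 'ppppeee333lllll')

['p', 'e', '3', 'l']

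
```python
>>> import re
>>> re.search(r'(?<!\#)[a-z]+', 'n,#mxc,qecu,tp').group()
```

A negative assertion filters positions out without eating any characters.
`re.search` tries every starting position until one works.
The match spans [0:1] → 'n'.

'n'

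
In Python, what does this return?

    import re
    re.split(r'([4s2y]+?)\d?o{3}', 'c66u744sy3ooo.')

['c66u7', '44sy', '.']

Pattern: one or more of one of [4s2y] (lazy) (captured); then optionally a digit, then exactly 3 of a literal 'o'.
Matches to split on: at [5:13] → '44sy3ooo'.
The group in the pattern means `split` returns the separators' captures alongside the pieces.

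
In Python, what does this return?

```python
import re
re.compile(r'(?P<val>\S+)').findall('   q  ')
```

['q']

Pattern: one or more of a non-whitespace character (captured as 'val').
Walking the string: at [3:4] match 'q', group 1 = 'q'.
One capturing group, so `findall` returns just the captured substring from the one match — 1 in all.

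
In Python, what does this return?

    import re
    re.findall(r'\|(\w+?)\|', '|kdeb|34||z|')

Because there's exactly one group, `findall` drops the full match and keeps group 1 from each hit.

['kdeb', 'z']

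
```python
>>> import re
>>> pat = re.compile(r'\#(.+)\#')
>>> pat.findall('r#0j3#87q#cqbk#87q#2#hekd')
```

One capturing group, so `findall` returns just the captured substring from the one match — 1 in all.

['0j3#87q#cqbk#87q#2']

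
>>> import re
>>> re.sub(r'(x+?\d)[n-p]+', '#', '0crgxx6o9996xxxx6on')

'0crg#9996#'

Pattern: one or more of a literal 'x' (lazy), then a digit (captured); then one or more of a character in [n-p].
Matches: at [4:8] → 'xx6o'; at [12:19] → 'xxxx6on'.
Every occurrence is swapped for '#'.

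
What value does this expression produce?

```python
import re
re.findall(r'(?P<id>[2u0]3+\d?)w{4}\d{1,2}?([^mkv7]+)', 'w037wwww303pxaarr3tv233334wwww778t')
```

[('037', '03pxaarr3t'), ('233334', '8t')]

The `?` after the quantifier makes it lazy — it takes as little as possible before letting the rest of the pattern try.
`findall` packs the 2 group values into a tuple for every match.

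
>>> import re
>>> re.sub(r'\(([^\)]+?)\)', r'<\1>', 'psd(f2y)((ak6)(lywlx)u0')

Matches: at [3:8] → '(f2y)'; at [8:14] → '((ak6)'; at [14:21] → '(lywlx)'.
Each match is replaced using the text its own group 1 captured.

'psd<f2y><(ak6><lywlx>u0'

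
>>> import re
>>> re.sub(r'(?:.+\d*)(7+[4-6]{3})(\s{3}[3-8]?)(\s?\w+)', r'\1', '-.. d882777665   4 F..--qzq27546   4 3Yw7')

The pattern matches one or more of any character, then zero or more of a digit (non-capturing group); then one or more of the literal '7', then exactly 3 of a character in [4-6] (captured); then exactly 3 of whitespace, then optionally a character in [3-8] (captured); then optionally whitespace, then one or more of a word character (captured).
`\1` in the replacement pulls in group 1's text for each match.

'7546'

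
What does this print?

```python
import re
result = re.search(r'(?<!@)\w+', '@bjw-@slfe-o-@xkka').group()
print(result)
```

jw

A negative assertion filters positions out without eating any characters.
The match spans [2:4] → 'jw'.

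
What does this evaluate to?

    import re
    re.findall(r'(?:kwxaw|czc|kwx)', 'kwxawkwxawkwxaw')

['kwxaw', 'kwxaw', 'kwxaw']

Alternation isn't longest-match — the leftmost alternative that fits at this position is chosen.
Scanning left to right: at [0:5] → 'kwxaw'; at [5:10] → 'kwxaw'; at [10:15] → 'kwxaw'.
With no groups in the pattern, `findall` gives back each whole match — 3 here.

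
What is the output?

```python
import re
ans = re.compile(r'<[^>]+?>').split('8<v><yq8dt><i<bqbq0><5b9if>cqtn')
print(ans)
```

Matches to split on: at [1:4] → '<v>'; at [4:11] → '<yq8dt>'; at [11:20] → '<i<bqbq0>'; at [20:27] → '<5b9if>'.
The string is cut at each match, leaving 5 pieces.

['8', '', '', '', 'cqtn']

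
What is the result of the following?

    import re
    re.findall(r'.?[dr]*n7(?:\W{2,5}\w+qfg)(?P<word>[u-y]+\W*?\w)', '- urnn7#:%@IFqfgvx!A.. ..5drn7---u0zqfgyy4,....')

['vx!A', 'yy4']

The pattern matches optionally any character, then zero or more of one of [dr], then the literal 'n7'; then 2 to 5 of a non-word character, then one or more of a word character, then the literal 'qfg' (non-capturing group); then one or more of a character in [u-y], then zero or more of a non-word character (lazy), then a word character (captured as 'word').
Matches: at [4:20] match 'nn7#:%@IFqfgvx!A', group 1 = 'vx!A'; at [25:42] match '5drn7---u0zqfgyy4', group 1 = 'yy4'.
Because there's exactly one group, `findall` drops the full match and keeps group 1 from each hit.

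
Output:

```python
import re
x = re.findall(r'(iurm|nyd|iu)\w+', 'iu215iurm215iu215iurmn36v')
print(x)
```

Because there's exactly one group, `findall` drops the full match and keeps group 1 from the one hit.

['iu']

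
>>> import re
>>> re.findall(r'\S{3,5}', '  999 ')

`findall` yields the raw match text (1 of them) because the pattern has no groups.

['999']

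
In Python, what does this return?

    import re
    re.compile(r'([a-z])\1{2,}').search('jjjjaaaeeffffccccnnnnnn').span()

(0, 4)

The backreference `\1` re-matches whatever the first group consumed, character for character.
`re.search` tries every starting position until one works.
The match spans [0:4] → 'jjjj'.
Captured: group 1 = 'j'.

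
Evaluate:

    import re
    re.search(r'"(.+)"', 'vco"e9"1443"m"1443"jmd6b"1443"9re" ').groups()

('e9"1443"m"1443"jmd6b"1443"9re',)

`re.search` scans for the first position where the pattern succeeds.
The match spans [3:34] → '"e9"1443"m"1443"jmd6b"1443"9re"'.
Captured: group 1 = 'e9"1443"m"1443"jmd6b"1443"9re'.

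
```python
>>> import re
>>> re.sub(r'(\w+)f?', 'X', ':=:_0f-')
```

':=:X-'

The pattern matches one or more of a word character (captured); then optionally a literal 'f'.
Matches: at [3:6] → '_0f'.
Each match is replaced by 'X'.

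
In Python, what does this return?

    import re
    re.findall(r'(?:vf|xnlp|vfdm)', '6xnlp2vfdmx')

['xnlp', 'vf']

Alternation tries branches left to right and keeps the first one that lets the overall match succeed at that position.
Walking the string: at [1:5] → 'xnlp'; at [6:8] → 'vf'.
`findall` yields the raw match text (2 of them) because the pattern has no groups.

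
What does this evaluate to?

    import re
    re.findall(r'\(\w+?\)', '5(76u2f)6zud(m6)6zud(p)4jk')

Walking the string: at [1:8] → '(76u2f)'; at [12:16] → '(m6)'; at [20:23] → '(p)'.
No capturing groups, so `findall` returns the 3 full match strings.

['(76u2f)', '(m6)', '(p)']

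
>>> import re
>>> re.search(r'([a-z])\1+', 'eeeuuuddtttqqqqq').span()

(0, 3)

A backreference is literal: `\1` must see the identical characters the first group matched.
`search` walks the string left to right and returns the first match it finds.
The match spans [0:3] → 'eee'.
Captured: group 1 = 'e'.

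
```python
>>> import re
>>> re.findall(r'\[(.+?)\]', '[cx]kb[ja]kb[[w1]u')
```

['cx', 'ja', '[w1']

Scanning left to right: at [0:4] match '[cx]', group 1 = 'cx'; at [6:10] match '[ja]', group 1 = 'ja'; at [12:17] match '[[w1]', group 1 = '[w1'.
Because there's exactly one group, `findall` drops the full match and keeps group 1 from each hit.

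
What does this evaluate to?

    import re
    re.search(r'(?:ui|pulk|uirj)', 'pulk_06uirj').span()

The match spans [0:4] → 'pulk'.

(0, 4)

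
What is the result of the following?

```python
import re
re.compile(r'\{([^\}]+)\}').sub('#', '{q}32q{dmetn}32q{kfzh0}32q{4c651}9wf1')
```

Matches: at [0:3] → '{q}'; at [6:13] → '{dmetn}'; at [16:23] → '{kfzh0}'; at [26:33] → '{4c651}'.
Each match is replaced by '#'.

'#32q#32q#32q#9wf1'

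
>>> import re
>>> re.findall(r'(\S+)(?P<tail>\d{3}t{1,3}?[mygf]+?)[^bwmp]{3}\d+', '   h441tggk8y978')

[('h', '441tgg')]

This matches one or more of a non-whitespace character (captured); then exactly 3 of a digit, then 1 to 3 of a literal 't' (lazy), then one or more of one of [mygf] (lazy) (captured as 'tail'); then exactly 3 of any character except [bwmp], then one or more of a digit.
Walking the string: at [3:16] match 'h441tggk8y978', groups = ('h', '441tgg').
`findall` packs the 2 group values into a tuple for every match.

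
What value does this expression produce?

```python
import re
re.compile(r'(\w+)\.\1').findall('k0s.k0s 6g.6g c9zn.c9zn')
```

`\1` has to match the exact text group 1 already captured.
Matches: at [0:7] match 'k0s.k0s', group 1 = 'k0s'; at [8:13] match '6g.6g', group 1 = '6g'; at [14:23] match 'c9zn.c9zn', group 1 = 'c9zn'.
With a single group, `findall` returns only what that group captured — 3 items.

['k0s', '6g', 'c9zn']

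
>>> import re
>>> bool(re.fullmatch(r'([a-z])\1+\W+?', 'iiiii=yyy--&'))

False

`\1` is not a pattern — it's the concrete string captured by group 1, re-applied verbatim.
`re.fullmatch` is like wrapping the pattern in `^…$` (in single-line mode).
Here there's no way to consume every character, so the call returns None, and `bool(None)` is False.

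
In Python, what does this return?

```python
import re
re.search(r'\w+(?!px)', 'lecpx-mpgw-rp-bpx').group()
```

Because the assertion is negative and zero-width, positions next to the forbidden text are skipped.
`re.search` tries every starting position until one works.
The match spans [0:5] → 'lecpx'.

'lecpx'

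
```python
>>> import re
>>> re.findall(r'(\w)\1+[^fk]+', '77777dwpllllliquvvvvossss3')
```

['7']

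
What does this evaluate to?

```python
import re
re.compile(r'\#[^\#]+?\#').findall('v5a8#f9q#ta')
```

['#f9q#']

Since nothing is captured, `findall` lists the 1 matched substring directly.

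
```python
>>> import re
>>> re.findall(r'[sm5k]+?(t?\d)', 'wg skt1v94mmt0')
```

This matches one or more of one of [sm5k] (lazy); then optionally the literal 't', then a digit (captured).
Scanning left to right: at [3:7] match 'skt1', group 1 = 't1'; at [10:14] match 'mmt0', group 1 = 't0'.
Because there's exactly one group, `findall` drops the full match and keeps group 1 from each hit.

['t1', 't0']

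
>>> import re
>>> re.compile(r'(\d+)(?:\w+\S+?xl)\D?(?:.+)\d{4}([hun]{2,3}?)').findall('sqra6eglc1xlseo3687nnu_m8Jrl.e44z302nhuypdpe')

[('6', 'nn')]

Pattern: one or more of a digit (captured); then one or more of a word character, then one or more of a non-whitespace character (lazy), then the literal 'xl' (non-capturing group); then optionally a non-digit; then one or more of any character (non-capturing group); then exactly 4 of a digit; then 2 to 3 of one of [hun] (lazy) (captured).
Scanning left to right: at [4:21] match '6eglc1xlseo3687nn', groups = ('6', 'nn').
Multiple groups make `findall` return tuples — one 2-tuple for the one match.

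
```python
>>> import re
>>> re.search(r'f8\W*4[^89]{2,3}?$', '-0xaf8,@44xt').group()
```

The match spans [4:12] → 'f8,@44xt'.

'f8,@44xt'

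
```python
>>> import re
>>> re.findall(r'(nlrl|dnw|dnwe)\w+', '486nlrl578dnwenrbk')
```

Because there's exactly one group, `findall` drops the full match and keeps group 1 from the one hit.

['nlrl']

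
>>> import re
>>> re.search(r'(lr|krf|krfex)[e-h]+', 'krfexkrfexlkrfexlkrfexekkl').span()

The match spans [0:4] → 'krfe'.

(0, 4)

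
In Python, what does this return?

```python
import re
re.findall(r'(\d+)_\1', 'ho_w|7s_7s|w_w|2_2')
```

['2']

The backreference `\1` re-matches whatever the first group consumed, character for character.
`findall` collects group 1 from the one match (1 total).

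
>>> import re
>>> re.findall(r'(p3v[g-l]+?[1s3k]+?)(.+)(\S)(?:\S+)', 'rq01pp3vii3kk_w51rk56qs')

The pattern matches the literal 'p3v', then one or more of a character in [g-l] (lazy), then one or more of one of [1s3k] (lazy) (captured); then one or more of any character (captured); then a non-whitespace character (captured); then one or more of a non-whitespace character (non-capturing group).
`findall` packs the 3 group values into a tuple for every match.

[('p3vii3', 'kk_w51rk56', 'q')]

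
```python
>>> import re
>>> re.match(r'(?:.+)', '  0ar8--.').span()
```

`re.match` won't scan ahead — the pattern has to work from the very first character.
The match spans [0:9] → '  0ar8--.'.

(0, 9)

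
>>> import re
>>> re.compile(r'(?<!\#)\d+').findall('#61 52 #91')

['1', '52', '1']

A negative assertion filters positions out without eating any characters.
Matches: at [2:3] → '1'; at [4:6] → '52'; at [9:10] → '1'.
With no groups in the pattern, `findall` gives back each whole match — 3 here.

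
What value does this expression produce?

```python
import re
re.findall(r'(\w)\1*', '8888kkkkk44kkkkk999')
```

['8', 'k', '4', 'k', '9']

After group 1 captures some text, `\1` only succeeds where that same text appears again.
Scanning left to right: at [0:4] match '8888', group 1 = '8'; at [4:9] match 'kkkkk', group 1 = 'k'; at [9:11] match '44', group 1 = '4'; at [11:16] match 'kkkkk', group 1 = 'k'; at [16:19] match '999', group 1 = '9'.
One capturing group, so `findall` returns just the captured substring from each match — 5 in all.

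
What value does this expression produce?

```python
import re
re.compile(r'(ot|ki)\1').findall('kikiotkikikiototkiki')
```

['ki', 'ki', 'ot', 'ki']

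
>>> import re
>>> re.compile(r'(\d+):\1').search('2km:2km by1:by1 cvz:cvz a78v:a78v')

None

A backreference is literal: `\1` must see the identical characters the first group matched.
`re.search` tries every starting position until one works.
Here the pattern never matches, so the call returns None.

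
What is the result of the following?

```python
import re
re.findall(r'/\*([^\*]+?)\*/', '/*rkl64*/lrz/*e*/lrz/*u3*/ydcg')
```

['rkl64', 'e', 'u3']

Matches: at [0:9] match '/*rkl64*/', group 1 = 'rkl64'; at [12:17] match '/*e*/', group 1 = 'e'; at [20:26] match '/*u3*/', group 1 = 'u3'.
One capturing group, so `findall` returns just the captured substring from each match — 3 in all.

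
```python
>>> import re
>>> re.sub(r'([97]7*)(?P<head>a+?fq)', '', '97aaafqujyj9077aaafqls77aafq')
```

Pattern: one of [97], then zero or more of a literal '7' (captured); then one or more of a literal 'a' (lazy), then the literal 'fq' (captured as 'head').
Matches: at [0:7] → '97aaafq'; at [13:20] → '77aaafq'; at [22:28] → '77aafq'.
Each match is replaced by ''.

'ujyj90ls'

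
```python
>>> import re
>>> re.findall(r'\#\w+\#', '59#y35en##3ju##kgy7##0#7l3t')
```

Scanning left to right: at [2:9] → '#y35en#'; at [9:14] → '#3ju#'; at [14:20] → '#kgy7#'; at [20:23] → '#0#'.
With no groups in the pattern, `findall` gives back each whole match — 4 here.

['#y35en#', '#3ju#', '#kgy7#', '#0#']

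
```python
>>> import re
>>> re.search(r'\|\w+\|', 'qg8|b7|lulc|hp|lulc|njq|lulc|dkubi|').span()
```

(3, 7)

`search` walks the string left to right and returns the first match it finds.
The match spans [3:7] → '|b7|'.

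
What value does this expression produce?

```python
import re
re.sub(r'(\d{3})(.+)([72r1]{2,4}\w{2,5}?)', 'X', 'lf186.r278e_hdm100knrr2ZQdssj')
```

'lfXdssj'

Lazy quantifiers expand one character at a time until the remainder of the pattern can match.
Each match is replaced by 'X'.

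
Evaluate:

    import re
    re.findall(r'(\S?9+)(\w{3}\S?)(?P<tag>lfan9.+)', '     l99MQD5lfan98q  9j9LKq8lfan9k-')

Pattern: optionally a non-whitespace character, then one or more of a literal '9' (captured); then exactly 3 of a word character, then optionally a non-whitespace character (captured); then the literal 'lfa', then the literal 'n9', then one or more of any character (captured as 'tag').
Walking the string: at [5:35] match 'l99MQD5lfan98q  9j9LKq8lfan9k-', groups = ('l99', 'MQD5', 'lfan98q  9j9LKq8lfan9k-').
Multiple groups make `findall` return tuples — one 3-tuple for the one match.

[('l99', 'MQD5', 'lfan98q  9j9LKq8lfan9k-')]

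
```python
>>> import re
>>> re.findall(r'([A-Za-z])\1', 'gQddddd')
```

`\1` has to match the exact text group 1 already captured.
Matches: at [2:4] match 'dd', group 1 = 'd'; at [4:6] match 'dd', group 1 = 'd'.
`findall` collects group 1 from each match (2 total).

['d', 'd']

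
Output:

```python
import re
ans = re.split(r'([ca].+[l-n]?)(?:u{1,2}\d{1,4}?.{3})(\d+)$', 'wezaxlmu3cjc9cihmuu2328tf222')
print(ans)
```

['wez', 'axlmu3cjc9cihmu', '222', '']

The group in the pattern means `split` returns the separators' captures alongside the pieces.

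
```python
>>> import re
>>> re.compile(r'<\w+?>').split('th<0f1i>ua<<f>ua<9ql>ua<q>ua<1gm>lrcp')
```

Matches to split on: at [2:8] → '<0f1i>'; at [11:14] → '<f>'; at [16:21] → '<9ql>'; at [23:26] → '<q>'; at [28:33] → '<1gm>'.
Each match becomes a cut point; 6 segments remain.

['th', 'ua<', 'ua', 'ua', 'ua', 'lrcp']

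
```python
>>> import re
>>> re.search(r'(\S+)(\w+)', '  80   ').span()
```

The pattern matches one or more of a non-whitespace character (captured); then one or more of a word character (captured).
The match spans [2:4] → '80'.

(2, 4)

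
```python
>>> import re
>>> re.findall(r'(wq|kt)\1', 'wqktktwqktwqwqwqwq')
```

['kt', 'wq', 'wq']

`\1` has to match the exact text group 1 already captured.
Walking the string: at [2:6] match 'ktkt', group 1 = 'kt'; at [10:14] match 'wqwq', group 1 = 'wq'; at [14:18] match 'wqwq', group 1 = 'wq'.
Because there's exactly one group, `findall` drops the full match and keeps group 1 from each hit.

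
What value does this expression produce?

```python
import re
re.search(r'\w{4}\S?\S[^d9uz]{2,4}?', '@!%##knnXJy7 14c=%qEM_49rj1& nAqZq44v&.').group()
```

With the lazy modifier that quantifier settles for the fewest repetitions that let the rest of the pattern succeed (the atoms after it are unaffected and can still be greedy).
The match spans [5:13] → 'knnXJy7 '.

'knnXJy7 '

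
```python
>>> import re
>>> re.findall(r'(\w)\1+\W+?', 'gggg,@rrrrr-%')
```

['g', 'r']

After group 1 captures some text, `\1` only succeeds where that same text appears again.
Scanning left to right: at [0:5] match 'gggg,', group 1 = 'g'; at [6:12] match 'rrrrr-', group 1 = 'r'.
Because there's exactly one group, `findall` drops the full match and keeps group 1 from each hit.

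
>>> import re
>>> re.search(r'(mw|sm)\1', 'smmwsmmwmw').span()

After group 1 captures some text, `\1` only succeeds where that same text appears again.
`search` walks the string left to right and returns the first match it finds.
The match spans [6:10] → 'mwmw'.
Captured: group 1 = 'mw'.

(6, 10)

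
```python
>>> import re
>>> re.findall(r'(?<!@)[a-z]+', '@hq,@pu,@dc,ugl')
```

The negative lookaround is zero-width — it rules out positions where the adjacent text would match, without consuming anything.
With no groups in the pattern, `findall` gives back each whole match — 4 here.

['q', 'u', 'c', 'ugl']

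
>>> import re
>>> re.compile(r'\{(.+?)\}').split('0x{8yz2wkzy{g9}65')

['0x', '8yz2wkzy{g9', '65']

With a capturing group present, the delimiter's captured portion is kept in the result list.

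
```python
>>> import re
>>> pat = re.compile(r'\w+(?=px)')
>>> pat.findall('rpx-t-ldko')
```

['r']

The lookaround is zero-width — it requires the adjacent text to match without consuming it, so the asserted text isn't part of the match.
With no groups in the pattern, `findall` gives back each whole match — 1 here.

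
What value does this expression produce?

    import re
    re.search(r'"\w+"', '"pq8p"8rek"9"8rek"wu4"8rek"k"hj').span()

The match spans [0:6] → '"pq8p"'.

(0, 6)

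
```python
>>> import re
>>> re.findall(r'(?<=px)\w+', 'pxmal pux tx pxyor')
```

['mal', 'yor']

The `(?=…)`/`(?<=…)` assertion just peeks at neighbouring text; it doesn't advance the match position.
Since nothing is captured, `findall` lists the 2 matched substrings directly.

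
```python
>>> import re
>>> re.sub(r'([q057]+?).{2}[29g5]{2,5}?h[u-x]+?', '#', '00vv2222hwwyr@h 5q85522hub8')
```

'#wyr@h #b8'

The `?` after the quantifier makes it lazy — it takes as little as possible before letting the rest of the pattern try.
`sub` substitutes '#' at each match site.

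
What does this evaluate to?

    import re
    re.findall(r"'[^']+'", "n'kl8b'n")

["'kl8b'"]

Walking the string: at [1:7] → "'kl8b'".
With no groups in the pattern, `findall` gives back each whole match — 1 here.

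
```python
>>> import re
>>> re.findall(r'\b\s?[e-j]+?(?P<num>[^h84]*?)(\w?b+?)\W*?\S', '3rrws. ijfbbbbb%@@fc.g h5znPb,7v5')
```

[('j', 'fb'), ('5zn', 'Pb')]

The pattern matches a word boundary (`\b`, zero-width); then optionally whitespace, then one or more of a character in [e-j] (lazy); then zero or more of any character except [h84] (lazy) (captured as 'num'); then optionally a word character, then one or more of the literal 'b' (lazy) (captured); then zero or more of a non-word character (lazy), then a non-whitespace character.
The `?` after the quantifier makes it lazy — it takes as little as possible before letting the rest of the pattern try.
Walking the string: at [7:12] match 'ijfbb', groups = ('j', 'fb'); at [22:30] match ' h5znPb,', groups = ('5zn', 'Pb').
With 2 capturing groups, `findall` returns a 2-tuple per match.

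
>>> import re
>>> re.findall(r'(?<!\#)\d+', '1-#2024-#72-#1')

The negative lookahead/lookbehind blocks any match where the forbidden context is present.
Matches: at [0:1] → '1'; at [4:7] → '024'; at [10:11] → '2'.
No capturing groups, so `findall` returns the 3 full match strings.

['1', '024', '2']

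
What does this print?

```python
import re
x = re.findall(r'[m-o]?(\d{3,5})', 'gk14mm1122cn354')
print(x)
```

Because there's exactly one group, `findall` drops the full match and keeps group 1 from each hit.

['1122', '354']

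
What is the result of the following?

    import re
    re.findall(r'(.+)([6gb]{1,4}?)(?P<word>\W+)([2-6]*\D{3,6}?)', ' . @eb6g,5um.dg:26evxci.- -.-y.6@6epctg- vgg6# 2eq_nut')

The pattern matches one or more of any character (captured); then 1 to 4 of one of [6gb] (lazy) (captured); then one or more of a non-word character (captured as 'word'); then zero or more of a character in [2-6], then 3 to 6 of a non-digit (lazy) (captured).
The `?` after the quantifier makes it lazy — it takes as little as possible before letting the rest of the pattern try.
Walking the string: at [0:51] match ' . @eb6g,5um.dg:26evxci.- -.-y.6@6epctg- vgg6# 2eq_', groups = (' . @eb6g,5um.dg:26evxci.- -.-y.6@6epctg- vgg', '6', '# ', '2eq_').
With 4 capturing groups, `findall` returns a 4-tuple per match.

[(' . @eb6g,5um.dg:26evxci.- -.-y.6@6epctg- vgg', '6', '# ', '2eq_')]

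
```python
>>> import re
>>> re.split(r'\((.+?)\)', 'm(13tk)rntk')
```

['m', '13tk', 'rntk']

Matches to split on: at [1:7] → '(13tk)'.
With a capturing group present, the delimiter's captured portion is kept in the result list.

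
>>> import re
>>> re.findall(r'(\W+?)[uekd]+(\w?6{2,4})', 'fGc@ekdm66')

Pattern: one or more of a non-word character (lazy) (captured); then one or more of one of [uekd]; then optionally a word character, then 2 to 4 of a literal '6' (captured).
Matches: at [3:10] match '@ekdm66', groups = ('@', 'm66').
With 2 capturing groups, `findall` returns a 2-tuple per match.

[('@', 'm66')]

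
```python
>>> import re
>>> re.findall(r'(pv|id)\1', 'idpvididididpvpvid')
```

The backreference `\1` re-matches whatever the first group consumed, character for character.
`findall` collects group 1 from each match (3 total).

['id', 'id', 'pv']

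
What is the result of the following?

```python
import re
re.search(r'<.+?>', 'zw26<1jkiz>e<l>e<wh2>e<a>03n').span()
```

(4, 11)

`search` walks the string left to right and returns the first match it finds.
The match spans [4:11] → '<1jkiz>'.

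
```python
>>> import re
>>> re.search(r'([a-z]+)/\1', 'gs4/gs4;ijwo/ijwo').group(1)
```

'ijwo'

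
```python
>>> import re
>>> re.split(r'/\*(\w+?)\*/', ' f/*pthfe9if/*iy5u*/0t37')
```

Matches to split on: at [12:20] → '/*iy5u*/'.
The group in the pattern means `split` returns the separators' captures alongside the pieces.

[' f/*pthfe9if', 'iy5u', '0t37']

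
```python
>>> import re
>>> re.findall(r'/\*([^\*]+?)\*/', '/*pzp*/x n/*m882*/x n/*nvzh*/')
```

['pzp', 'm882', 'nvzh']

With a single group, `findall` returns only what that group captured — 3 items.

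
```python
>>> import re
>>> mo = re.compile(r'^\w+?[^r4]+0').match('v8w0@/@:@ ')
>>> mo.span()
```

Pattern: anchored at the start of the string; then one or more of a word character (lazy); then one or more of any character except [r4], then a literal '0'.
With `match`, the pattern is implicitly anchored at the beginning.
The match spans [0:4] → 'v8w0'.

(0, 4)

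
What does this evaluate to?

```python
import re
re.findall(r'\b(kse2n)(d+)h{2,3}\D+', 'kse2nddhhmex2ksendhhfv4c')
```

[('kse2n', 'dd')]

This matches a word boundary (`\b`, zero-width); then the literal 'ks', then the literal 'e2n' (captured); then one or more of a literal 'd' (captured); then 2 to 3 of the literal 'h', then one or more of a non-digit.
Scanning left to right: at [0:12] match 'kse2nddhhmex', groups = ('kse2n', 'dd').
`findall` packs the 2 group values into a tuple for every match.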